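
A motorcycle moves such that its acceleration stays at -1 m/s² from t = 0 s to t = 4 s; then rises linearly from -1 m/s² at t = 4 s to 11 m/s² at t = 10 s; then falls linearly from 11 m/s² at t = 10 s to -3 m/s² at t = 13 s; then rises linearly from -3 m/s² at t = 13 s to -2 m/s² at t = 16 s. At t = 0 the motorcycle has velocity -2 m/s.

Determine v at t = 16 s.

Δv equals the area under the a-t graph; then v = v₀ + Δv.
0–4 s: -1 × 4 = -4 m/s
4–10 s: ½(-1 + 11)(6) = 30 m/s
10–13 s: ½(11 + -3)(3) = 12 m/s
13–16 s: ½(-3 + -2)(3) = -7.5 m/s
Δv = 30.5 m/s, so v(16) = -2 + (30.5) = 28.5 m/s.

28.5 m/s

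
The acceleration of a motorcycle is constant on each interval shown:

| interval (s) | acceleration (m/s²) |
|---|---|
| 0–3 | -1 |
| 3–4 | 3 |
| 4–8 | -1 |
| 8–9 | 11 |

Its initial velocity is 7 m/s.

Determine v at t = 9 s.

14 m/s

Δv equals the area under the a-t graph; then v = v₀ + Δv.
0–3 s: -1 × 3 = -3 m/s
3–4 s: 3 × 1 = 3 m/s
4–8 s: -1 × 4 = -4 m/s
8–9 s: 11 × 1 = 11 m/s
Δv = 7 m/s, so v(9) = 7 + (7) = 14 m/s.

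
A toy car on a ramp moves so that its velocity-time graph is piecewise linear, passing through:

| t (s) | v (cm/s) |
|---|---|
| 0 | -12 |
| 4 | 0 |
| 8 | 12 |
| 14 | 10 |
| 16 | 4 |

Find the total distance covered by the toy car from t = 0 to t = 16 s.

Total distance travelled is ∫|v| dt — sum the magnitudes of each area piece.
0–4 s: |½(-12 + 0)(4)| = 24 cm
4–8 s: |½(0 + 12)(4)| = 24 cm
8–14 s: |½(12 + 10)(6)| = 66 cm
14–16 s: |½(10 + 4)(2)| = 14 cm
Total distance = 128 cm

128 cm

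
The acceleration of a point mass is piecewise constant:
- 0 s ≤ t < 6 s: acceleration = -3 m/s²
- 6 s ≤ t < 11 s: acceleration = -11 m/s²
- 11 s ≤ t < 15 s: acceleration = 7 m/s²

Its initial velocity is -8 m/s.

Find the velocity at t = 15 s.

Δv equals the area under the a-t graph; then v = v₀ + Δv.
0–6 s: -3 × 6 = -18 m/s
6–11 s: -11 × 5 = -55 m/s
11–15 s: 7 × 4 = 28 m/s
Δv = -45 m/s, so v(15) = -8 + (-45) = -53 m/s.

-53 m/s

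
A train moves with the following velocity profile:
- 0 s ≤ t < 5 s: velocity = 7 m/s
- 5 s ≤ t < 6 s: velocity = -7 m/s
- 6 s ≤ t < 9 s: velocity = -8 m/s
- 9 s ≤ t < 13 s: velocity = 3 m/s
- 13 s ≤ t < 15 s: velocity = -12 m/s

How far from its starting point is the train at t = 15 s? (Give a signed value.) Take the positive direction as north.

Net displacement equals the area under the velocity-time graph (areas below the axis count negative).
0–5 s: 7 × 5 = 35 m
5–6 s: -7 × 1 = -7 m
6–9 s: -8 × 3 = -24 m
9–13 s: 3 × 4 = 12 m
13–15 s: -12 × 2 = -24 m
Net displacement = -8 m

-8 m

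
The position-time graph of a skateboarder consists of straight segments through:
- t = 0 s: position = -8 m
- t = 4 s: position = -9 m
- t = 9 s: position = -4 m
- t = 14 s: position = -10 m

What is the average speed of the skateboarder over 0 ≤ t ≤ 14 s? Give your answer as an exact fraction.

Average speed = (total path length)/(elapsed time); on a piecewise-linear x-t graph the path length is Σ|Δx|.
0–4 s: |Δx| = |-9 − -8| = 1 m
4–9 s: |Δx| = |-4 − -9| = 5 m
9–14 s: |Δx| = |-10 − -4| = 6 m
Total path = 12 m; average speed = 12/14 = 6/7 m/s.

6/7 m/s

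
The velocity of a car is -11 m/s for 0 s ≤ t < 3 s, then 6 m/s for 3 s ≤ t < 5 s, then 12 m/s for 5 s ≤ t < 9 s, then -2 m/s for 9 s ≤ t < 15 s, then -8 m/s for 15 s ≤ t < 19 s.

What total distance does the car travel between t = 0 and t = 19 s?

Distance (not displacement) is the total path length: add the absolute areas under v-t.
0–3 s: |-11| × 3 = 33 m
3–5 s: |6| × 2 = 12 m
5–9 s: |12| × 4 = 48 m
9–15 s: |-2| × 6 = 12 m
15–19 s: |-8| × 4 = 32 m
Total distance = 137 m

137 m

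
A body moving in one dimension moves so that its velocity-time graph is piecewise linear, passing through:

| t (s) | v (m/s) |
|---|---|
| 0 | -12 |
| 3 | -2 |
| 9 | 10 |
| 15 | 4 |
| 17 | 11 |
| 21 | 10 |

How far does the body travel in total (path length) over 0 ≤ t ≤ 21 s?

146 m

Total distance travelled is ∫|v| dt — sum the magnitudes of each area piece.
0–3 s: |½(-12 + -2)(3)| = 21 m
3–9 s: v = 0 at t = 4 s; triangle areas 1 + 25 = 26 m
9–15 s: |½(10 + 4)(6)| = 42 m
15–17 s: |½(4 + 11)(2)| = 15 m
17–21 s: |½(11 + 10)(4)| = 42 m
Total distance = 146 m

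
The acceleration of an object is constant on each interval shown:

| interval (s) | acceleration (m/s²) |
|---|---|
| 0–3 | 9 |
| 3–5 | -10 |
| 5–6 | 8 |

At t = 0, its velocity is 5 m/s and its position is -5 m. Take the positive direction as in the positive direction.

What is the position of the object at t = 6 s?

110.5 m

On each constant-a segment, Δv = aΔt and Δx = v₀Δt + ½aΔt²; chain segment to segment.
0–3 s: v starts 5 m/s; Δx = 5·3 + ½·9·3² = 55.5 m; v ends 32 m/s.
3–5 s: v starts 32 m/s; Δx = 32·2 + ½·-10·2² = 44 m; v ends 12 m/s.
5–6 s: v starts 12 m/s; Δx = 12·1 + ½·8·1² = 16 m; v ends 20 m/s.
x(6) = -5 + Σ Δx = 110.5 m.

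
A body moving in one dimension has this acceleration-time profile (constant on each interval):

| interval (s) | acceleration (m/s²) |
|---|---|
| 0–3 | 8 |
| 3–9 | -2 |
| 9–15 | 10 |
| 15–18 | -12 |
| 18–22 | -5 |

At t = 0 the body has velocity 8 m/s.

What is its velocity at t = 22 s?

Δv equals the area under the a-t graph; then v = v₀ + Δv.
0–3 s: 8 × 3 = 24 m/s
3–9 s: -2 × 6 = -12 m/s
9–15 s: 10 × 6 = 60 m/s
15–18 s: -12 × 3 = -36 m/s
18–22 s: -5 × 4 = -20 m/s
Δv = 16 m/s, so v(22) = 8 + (16) = 24 m/s.

24 m/s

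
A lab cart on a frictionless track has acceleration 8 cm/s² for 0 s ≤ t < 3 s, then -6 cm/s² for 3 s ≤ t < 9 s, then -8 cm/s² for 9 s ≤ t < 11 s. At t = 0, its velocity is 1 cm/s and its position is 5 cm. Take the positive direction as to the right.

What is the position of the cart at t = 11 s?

48 cm

On each constant-a segment, Δv = aΔt and Δx = v₀Δt + ½aΔt²; chain segment to segment.
0–3 s: v starts 1 cm/s; Δx = 1·3 + ½·8·3² = 39 cm; v ends 25 cm/s.
3–9 s: v starts 25 cm/s; Δx = 25·6 + ½·-6·6² = 42 cm; v ends -11 cm/s.
9–11 s: v starts -11 cm/s; Δx = -11·2 + ½·-8·2² = -38 cm; v ends -27 cm/s.
x(11) = 5 + Σ Δx = 48 cm.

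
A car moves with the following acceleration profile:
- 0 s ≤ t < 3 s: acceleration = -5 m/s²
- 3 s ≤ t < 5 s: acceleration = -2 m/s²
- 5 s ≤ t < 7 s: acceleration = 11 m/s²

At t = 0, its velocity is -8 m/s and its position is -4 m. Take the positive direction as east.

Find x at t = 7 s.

On each constant-a segment, Δv = aΔt and Δx = v₀Δt + ½aΔt²; chain segment to segment.
0–3 s: v starts -8 m/s; Δx = -8·3 + ½·-5·3² = -46.5 m; v ends -23 m/s.
3–5 s: v starts -23 m/s; Δx = -23·2 + ½·-2·2² = -50 m; v ends -27 m/s.
5–7 s: v starts -27 m/s; Δx = -27·2 + ½·11·2² = -32 m; v ends -5 m/s.
x(7) = -4 + Σ Δx = -132.5 m.

-132.5 m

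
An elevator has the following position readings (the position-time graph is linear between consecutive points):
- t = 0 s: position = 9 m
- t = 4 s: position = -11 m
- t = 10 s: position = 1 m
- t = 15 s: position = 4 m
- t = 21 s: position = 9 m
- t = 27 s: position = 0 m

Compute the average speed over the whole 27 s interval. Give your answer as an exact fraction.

49/27 m/s

Average speed = (total path length)/(elapsed time); on a piecewise-linear x-t graph the path length is Σ|Δx|.
0–4 s: |Δx| = |-11 − 9| = 20 m
4–10 s: |Δx| = |1 − -11| = 12 m
10–15 s: |Δx| = |4 − 1| = 3 m
15–21 s: |Δx| = |9 − 4| = 5 m
21–27 s: |Δx| = |0 − 9| = 9 m
Total path = 49 m; average speed = 49/27 = 49/27 m/s.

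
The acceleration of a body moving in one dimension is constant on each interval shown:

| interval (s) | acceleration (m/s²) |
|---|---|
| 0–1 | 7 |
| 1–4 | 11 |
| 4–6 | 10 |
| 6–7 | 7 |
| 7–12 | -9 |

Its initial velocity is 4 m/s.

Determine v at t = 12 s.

Δv equals the area under the a-t graph; then v = v₀ + Δv.
0–1 s: 7 × 1 = 7 m/s
1–4 s: 11 × 3 = 33 m/s
4–6 s: 10 × 2 = 20 m/s
6–7 s: 7 × 1 = 7 m/s
7–12 s: -9 × 5 = -45 m/s
Δv = 22 m/s, so v(12) = 4 + (22) = 26 m/s.

26 m/s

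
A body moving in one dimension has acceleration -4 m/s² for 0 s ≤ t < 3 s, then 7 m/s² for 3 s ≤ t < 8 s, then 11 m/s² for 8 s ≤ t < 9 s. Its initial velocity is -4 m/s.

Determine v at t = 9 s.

Δv equals the area under the a-t graph; then v = v₀ + Δv.
0–3 s: -4 × 3 = -12 m/s
3–8 s: 7 × 5 = 35 m/s
8–9 s: 11 × 1 = 11 m/s
Δv = 34 m/s, so v(9) = -4 + (34) = 30 m/s.

30 m/s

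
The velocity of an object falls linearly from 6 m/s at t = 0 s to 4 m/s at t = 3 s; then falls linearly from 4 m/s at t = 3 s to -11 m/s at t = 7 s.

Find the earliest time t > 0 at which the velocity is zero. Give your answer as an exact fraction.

t = 61/15 s

v changes sign on 3–7 s (from 4 to -11); the graph is linear there, so v = 0 at t = 3 + (-4)·(7 − 3)/(-11 − 4) = 61/15 s.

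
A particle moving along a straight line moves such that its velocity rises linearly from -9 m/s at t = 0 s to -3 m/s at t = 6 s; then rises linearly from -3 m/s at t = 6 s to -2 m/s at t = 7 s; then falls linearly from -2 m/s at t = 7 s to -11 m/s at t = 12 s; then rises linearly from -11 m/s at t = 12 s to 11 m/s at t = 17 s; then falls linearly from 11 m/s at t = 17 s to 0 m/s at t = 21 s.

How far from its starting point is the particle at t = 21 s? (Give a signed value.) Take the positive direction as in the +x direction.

-49 m

Net displacement equals the area under the velocity-time graph (areas below the axis count negative).
0–6 s: ½(-9 + -3)(6) = -36 m
6–7 s: ½(-3 + -2)(1) = -2.5 m
7–12 s: ½(-2 + -11)(5) = -32.5 m
12–17 s: ½(-11 + 11)(5) = 0 m
17–21 s: ½(11 + 0)(4) = 22 m
Net displacement = -49 m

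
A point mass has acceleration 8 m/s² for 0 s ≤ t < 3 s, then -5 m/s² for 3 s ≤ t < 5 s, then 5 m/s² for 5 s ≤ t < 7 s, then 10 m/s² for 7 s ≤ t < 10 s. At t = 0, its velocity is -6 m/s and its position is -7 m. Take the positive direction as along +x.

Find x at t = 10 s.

On each constant-a segment, Δv = aΔt and Δx = v₀Δt + ½aΔt²; chain segment to segment.
0–3 s: v starts -6 m/s; Δx = -6·3 + ½·8·3² = 18 m; v ends 18 m/s.
3–5 s: v starts 18 m/s; Δx = 18·2 + ½·-5·2² = 26 m; v ends 8 m/s.
5–7 s: v starts 8 m/s; Δx = 8·2 + ½·5·2² = 26 m; v ends 18 m/s.
7–10 s: v starts 18 m/s; Δx = 18·3 + ½·10·3² = 99 m; v ends 48 m/s.
x(10) = -7 + Σ Δx = 162 m.

162 m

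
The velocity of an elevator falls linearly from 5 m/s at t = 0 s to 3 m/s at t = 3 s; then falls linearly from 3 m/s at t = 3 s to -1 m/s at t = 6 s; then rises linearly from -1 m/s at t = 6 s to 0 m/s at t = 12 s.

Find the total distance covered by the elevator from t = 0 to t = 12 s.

Distance (not displacement) is the total path length: add the absolute areas under v-t.
0–3 s: |½(5 + 3)(3)| = 12 m
3–6 s: v = 0 at t = 5.25 s; triangle areas 3.375 + 0.375 = 3.75 m
6–12 s: |½(-1 + 0)(6)| = 3 m
Total distance = 18.75 m

18.75 m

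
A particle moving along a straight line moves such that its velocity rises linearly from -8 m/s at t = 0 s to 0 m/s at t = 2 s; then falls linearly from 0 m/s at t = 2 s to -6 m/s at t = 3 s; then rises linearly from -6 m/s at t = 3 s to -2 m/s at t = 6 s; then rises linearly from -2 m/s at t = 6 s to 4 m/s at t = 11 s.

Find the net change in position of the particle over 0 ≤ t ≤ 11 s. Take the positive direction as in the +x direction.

-18 m

Displacement is the signed area under the v-t curve.
0–2 s: ½(-8 + 0)(2) = -8 m
2–3 s: ½(0 + -6)(1) = -3 m
3–6 s: ½(-6 + -2)(3) = -12 m
6–11 s: ½(-2 + 4)(5) = 5 m
Net displacement = -18 m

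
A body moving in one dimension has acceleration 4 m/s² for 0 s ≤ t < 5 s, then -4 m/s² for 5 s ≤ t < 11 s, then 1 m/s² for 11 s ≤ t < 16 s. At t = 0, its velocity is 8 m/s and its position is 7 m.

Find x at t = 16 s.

225.5 m

On each constant-a segment, Δv = aΔt and Δx = v₀Δt + ½aΔt²; chain segment to segment.
0–5 s: v starts 8 m/s; Δx = 8·5 + ½·4·5² = 90 m; v ends 28 m/s.
5–11 s: v starts 28 m/s; Δx = 28·6 + ½·-4·6² = 96 m; v ends 4 m/s.
11–16 s: v starts 4 m/s; Δx = 4·5 + ½·1·5² = 32.5 m; v ends 9 m/s.
x(16) = 7 + Σ Δx = 225.5 m.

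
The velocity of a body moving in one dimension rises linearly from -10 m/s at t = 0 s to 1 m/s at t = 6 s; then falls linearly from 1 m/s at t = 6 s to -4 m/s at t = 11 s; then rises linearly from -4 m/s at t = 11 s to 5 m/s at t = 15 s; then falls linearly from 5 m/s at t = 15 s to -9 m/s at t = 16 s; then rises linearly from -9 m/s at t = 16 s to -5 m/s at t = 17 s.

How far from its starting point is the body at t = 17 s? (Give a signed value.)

Net displacement equals the area under the velocity-time graph (areas below the axis count negative).
0–6 s: ½(-10 + 1)(6) = -27 m
6–11 s: ½(1 + -4)(5) = -7.5 m
11–15 s: ½(-4 + 5)(4) = 2 m
15–16 s: ½(5 + -9)(1) = -2 m
16–17 s: ½(-9 + -5)(1) = -7 m
Net displacement = -41.5 m

-41.5 m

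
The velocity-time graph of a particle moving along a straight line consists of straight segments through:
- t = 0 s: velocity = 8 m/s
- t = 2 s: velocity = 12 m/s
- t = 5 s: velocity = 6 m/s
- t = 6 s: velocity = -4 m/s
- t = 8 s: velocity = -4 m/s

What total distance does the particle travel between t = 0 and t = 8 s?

57.6 m

Distance (not displacement) is the total path length: add the absolute areas under v-t.
0–2 s: |½(8 + 12)(2)| = 20 m
2–5 s: |½(12 + 6)(3)| = 27 m
5–6 s: v = 0 at t = 5.6 s; triangle areas 1.8 + 0.8 = 2.6 m
6–8 s: |-4| × 2 = 8 m
Total distance = 57.6 m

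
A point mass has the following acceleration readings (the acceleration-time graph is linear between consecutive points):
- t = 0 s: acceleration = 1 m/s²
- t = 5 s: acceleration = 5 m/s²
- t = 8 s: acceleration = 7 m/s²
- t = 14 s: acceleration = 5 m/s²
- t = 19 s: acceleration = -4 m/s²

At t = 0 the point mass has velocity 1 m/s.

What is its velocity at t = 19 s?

Δv equals the area under the a-t graph; then v = v₀ + Δv.
0–5 s: ½(1 + 5)(5) = 15 m/s
5–8 s: ½(5 + 7)(3) = 18 m/s
8–14 s: ½(7 + 5)(6) = 36 m/s
14–19 s: ½(5 + -4)(5) = 2.5 m/s
Δv = 71.5 m/s, so v(19) = 1 + (71.5) = 72.5 m/s.

72.5 m/s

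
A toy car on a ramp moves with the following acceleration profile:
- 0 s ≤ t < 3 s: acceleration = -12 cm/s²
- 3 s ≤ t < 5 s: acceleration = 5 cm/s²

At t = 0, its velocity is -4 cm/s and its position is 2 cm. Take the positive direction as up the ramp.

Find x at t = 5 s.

-134 cm

On each constant-a segment, Δv = aΔt and Δx = v₀Δt + ½aΔt²; chain segment to segment.
0–3 s: v starts -4 cm/s; Δx = -4·3 + ½·-12·3² = -66 cm; v ends -40 cm/s.
3–5 s: v starts -40 cm/s; Δx = -40·2 + ½·5·2² = -70 cm; v ends -30 cm/s.
x(5) = 2 + Σ Δx = -134 cm.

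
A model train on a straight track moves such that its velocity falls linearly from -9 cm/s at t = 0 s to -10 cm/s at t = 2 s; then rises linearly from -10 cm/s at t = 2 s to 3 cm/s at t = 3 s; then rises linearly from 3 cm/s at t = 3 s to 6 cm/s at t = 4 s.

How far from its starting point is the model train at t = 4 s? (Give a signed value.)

-18 cm

Net displacement equals the area under the velocity-time graph (areas below the axis count negative).
0–2 s: ½(-9 + -10)(2) = -19 cm
2–3 s: ½(-10 + 3)(1) = -3.5 cm
3–4 s: ½(3 + 6)(1) = 4.5 cm
Net displacement = -18 cm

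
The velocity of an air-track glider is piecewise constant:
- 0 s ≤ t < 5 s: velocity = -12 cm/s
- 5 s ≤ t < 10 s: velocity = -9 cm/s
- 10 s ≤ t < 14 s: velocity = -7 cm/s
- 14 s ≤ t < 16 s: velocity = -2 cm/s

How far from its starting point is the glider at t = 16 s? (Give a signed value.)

Displacement is the signed area under the v-t curve.
0–5 s: -12 × 5 = -60 cm
5–10 s: -9 × 5 = -45 cm
10–14 s: -7 × 4 = -28 cm
14–16 s: -2 × 2 = -4 cm
Net displacement = -137 cm

-137 cm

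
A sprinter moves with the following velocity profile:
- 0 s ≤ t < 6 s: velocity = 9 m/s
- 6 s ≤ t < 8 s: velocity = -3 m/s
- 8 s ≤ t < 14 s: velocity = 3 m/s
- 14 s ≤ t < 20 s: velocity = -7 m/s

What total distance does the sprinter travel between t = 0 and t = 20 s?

120 m

Distance (not displacement) is the total path length: add the absolute areas under v-t.
0–6 s: |9| × 6 = 54 m
6–8 s: |-3| × 2 = 6 m
8–14 s: |3| × 6 = 18 m
14–20 s: |-7| × 6 = 42 m
Total distance = 120 m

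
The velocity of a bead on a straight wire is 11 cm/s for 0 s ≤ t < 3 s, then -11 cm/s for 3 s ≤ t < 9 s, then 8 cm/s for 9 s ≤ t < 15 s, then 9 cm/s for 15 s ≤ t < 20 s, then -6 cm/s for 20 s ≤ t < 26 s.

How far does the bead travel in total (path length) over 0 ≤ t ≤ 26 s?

228 cm

Total distance travelled is ∫|v| dt — sum the magnitudes of each area piece.
0–3 s: |11| × 3 = 33 cm
3–9 s: |-11| × 6 = 66 cm
9–15 s: |8| × 6 = 48 cm
15–20 s: |9| × 5 = 45 cm
20–26 s: |-6| × 6 = 36 cm
Total distance = 228 cm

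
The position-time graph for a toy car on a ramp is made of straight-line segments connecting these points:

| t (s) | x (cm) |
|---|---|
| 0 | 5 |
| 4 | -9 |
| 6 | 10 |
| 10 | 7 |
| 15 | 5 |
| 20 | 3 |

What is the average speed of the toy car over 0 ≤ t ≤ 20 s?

Average speed = (total path length)/(elapsed time); on a piecewise-linear x-t graph the path length is Σ|Δx|.
0–4 s: |Δx| = |-9 − 5| = 14 cm
4–6 s: |Δx| = |10 − -9| = 19 cm
6–10 s: |Δx| = |7 − 10| = 3 cm
10–15 s: |Δx| = |5 − 7| = 2 cm
15–20 s: |Δx| = |3 − 5| = 2 cm
Total path = 40 cm; average speed = 40/20 = 2 cm/s.

2 cm/s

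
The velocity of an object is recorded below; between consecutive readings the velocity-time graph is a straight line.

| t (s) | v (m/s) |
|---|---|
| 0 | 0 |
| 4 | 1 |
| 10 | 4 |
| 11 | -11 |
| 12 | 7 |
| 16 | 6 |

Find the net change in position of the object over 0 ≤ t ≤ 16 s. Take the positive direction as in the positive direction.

Displacement is the signed area under the v-t curve.
0–4 s: ½(0 + 1)(4) = 2 m
4–10 s: ½(1 + 4)(6) = 15 m
10–11 s: ½(4 + -11)(1) = -3.5 m
11–12 s: ½(-11 + 7)(1) = -2 m
12–16 s: ½(7 + 6)(4) = 26 m
Net displacement = 37.5 m

37.5 m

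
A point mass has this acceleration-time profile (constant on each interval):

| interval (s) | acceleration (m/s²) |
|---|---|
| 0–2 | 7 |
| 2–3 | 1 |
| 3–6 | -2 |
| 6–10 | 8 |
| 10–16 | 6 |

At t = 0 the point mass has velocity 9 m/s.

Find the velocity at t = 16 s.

86 m/s

Δv equals the area under the a-t graph; then v = v₀ + Δv.
0–2 s: 7 × 2 = 14 m/s
2–3 s: 1 × 1 = 1 m/s
3–6 s: -2 × 3 = -6 m/s
6–10 s: 8 × 4 = 32 m/s
10–16 s: 6 × 6 = 36 m/s
Δv = 77 m/s, so v(16) = 9 + (77) = 86 m/s.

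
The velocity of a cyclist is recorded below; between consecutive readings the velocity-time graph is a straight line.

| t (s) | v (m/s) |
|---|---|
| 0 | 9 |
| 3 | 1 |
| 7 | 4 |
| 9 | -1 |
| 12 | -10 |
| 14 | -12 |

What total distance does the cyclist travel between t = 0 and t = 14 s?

66.9 m

Distance (not displacement) is the total path length: add the absolute areas under v-t.
0–3 s: |½(9 + 1)(3)| = 15 m
3–7 s: |½(1 + 4)(4)| = 10 m
7–9 s: v = 0 at t = 8.6 s; triangle areas 3.2 + 0.2 = 3.4 m
9–12 s: |½(-1 + -10)(3)| = 16.5 m
12–14 s: |½(-10 + -12)(2)| = 22 m
Total distance = 66.9 m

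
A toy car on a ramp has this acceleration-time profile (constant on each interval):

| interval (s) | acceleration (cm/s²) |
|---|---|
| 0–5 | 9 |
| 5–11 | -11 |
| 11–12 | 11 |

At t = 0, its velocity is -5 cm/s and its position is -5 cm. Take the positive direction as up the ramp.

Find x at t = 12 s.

104 cm

On each constant-a segment, Δv = aΔt and Δx = v₀Δt + ½aΔt²; chain segment to segment.
0–5 s: v starts -5 cm/s; Δx = -5·5 + ½·9·5² = 87.5 cm; v ends 40 cm/s.
5–11 s: v starts 40 cm/s; Δx = 40·6 + ½·-11·6² = 42 cm; v ends -26 cm/s.
11–12 s: v starts -26 cm/s; Δx = -26·1 + ½·11·1² = -20.5 cm; v ends -15 cm/s.
x(12) = -5 + Σ Δx = 104 cm.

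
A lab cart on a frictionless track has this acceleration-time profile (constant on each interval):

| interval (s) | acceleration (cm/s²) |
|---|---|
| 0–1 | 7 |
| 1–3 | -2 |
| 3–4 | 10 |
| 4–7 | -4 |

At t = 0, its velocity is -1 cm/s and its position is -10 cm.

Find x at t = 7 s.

25.5 cm

On each constant-a segment, Δv = aΔt and Δx = v₀Δt + ½aΔt²; chain segment to segment.
0–1 s: v starts -1 cm/s; Δx = -1·1 + ½·7·1² = 2.5 cm; v ends 6 cm/s.
1–3 s: v starts 6 cm/s; Δx = 6·2 + ½·-2·2² = 8 cm; v ends 2 cm/s.
3–4 s: v starts 2 cm/s; Δx = 2·1 + ½·10·1² = 7 cm; v ends 12 cm/s.
4–7 s: v starts 12 cm/s; Δx = 12·3 + ½·-4·3² = 18 cm; v ends 0 cm/s.
x(7) = -10 + Σ Δx = 25.5 cm.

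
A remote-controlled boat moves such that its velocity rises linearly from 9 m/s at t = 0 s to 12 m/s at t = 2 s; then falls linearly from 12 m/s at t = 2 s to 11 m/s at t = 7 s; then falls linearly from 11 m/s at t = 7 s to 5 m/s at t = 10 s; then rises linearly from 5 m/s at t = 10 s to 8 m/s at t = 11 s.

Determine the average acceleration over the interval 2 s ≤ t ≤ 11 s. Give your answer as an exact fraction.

Average acceleration = Δv/Δt = (8 − 12)/(11 − 2) = -4/9 m/s².

-4/9 m/s²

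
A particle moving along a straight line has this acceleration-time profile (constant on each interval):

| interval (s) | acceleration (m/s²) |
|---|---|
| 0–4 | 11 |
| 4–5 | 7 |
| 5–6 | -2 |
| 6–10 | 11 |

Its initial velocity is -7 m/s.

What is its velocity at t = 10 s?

86 m/s

Δv equals the area under the a-t graph; then v = v₀ + Δv.
0–4 s: 11 × 4 = 44 m/s
4–5 s: 7 × 1 = 7 m/s
5–6 s: -2 × 1 = -2 m/s
6–10 s: 11 × 4 = 44 m/s
Δv = 93 m/s, so v(10) = -7 + (93) = 86 m/s.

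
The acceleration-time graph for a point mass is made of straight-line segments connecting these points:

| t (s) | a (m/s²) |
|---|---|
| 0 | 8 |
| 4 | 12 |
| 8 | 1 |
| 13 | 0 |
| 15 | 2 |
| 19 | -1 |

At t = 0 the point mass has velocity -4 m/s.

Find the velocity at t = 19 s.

Δv equals the area under the a-t graph; then v = v₀ + Δv.
0–4 s: ½(8 + 12)(4) = 40 m/s
4–8 s: ½(12 + 1)(4) = 26 m/s
8–13 s: ½(1 + 0)(5) = 2.5 m/s
13–15 s: ½(0 + 2)(2) = 2 m/s
15–19 s: ½(2 + -1)(4) = 2 m/s
Δv = 72.5 m/s, so v(19) = -4 + (72.5) = 68.5 m/s.

68.5 m/s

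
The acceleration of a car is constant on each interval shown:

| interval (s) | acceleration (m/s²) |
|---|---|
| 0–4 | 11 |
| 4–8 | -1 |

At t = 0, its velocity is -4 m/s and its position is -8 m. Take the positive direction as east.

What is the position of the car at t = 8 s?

216 m

On each constant-a segment, Δv = aΔt and Δx = v₀Δt + ½aΔt²; chain segment to segment.
0–4 s: v starts -4 m/s; Δx = -4·4 + ½·11·4² = 72 m; v ends 40 m/s.
4–8 s: v starts 40 m/s; Δx = 40·4 + ½·-1·4² = 152 m; v ends 36 m/s.
x(8) = -8 + Σ Δx = 216 m.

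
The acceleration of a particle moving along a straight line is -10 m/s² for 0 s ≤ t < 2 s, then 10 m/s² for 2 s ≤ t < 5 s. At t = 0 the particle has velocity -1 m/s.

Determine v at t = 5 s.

Δv equals the area under the a-t graph; then v = v₀ + Δv.
0–2 s: -10 × 2 = -20 m/s
2–5 s: 10 × 3 = 30 m/s
Δv = 10 m/s, so v(5) = -1 + (10) = 9 m/s.

9 m/s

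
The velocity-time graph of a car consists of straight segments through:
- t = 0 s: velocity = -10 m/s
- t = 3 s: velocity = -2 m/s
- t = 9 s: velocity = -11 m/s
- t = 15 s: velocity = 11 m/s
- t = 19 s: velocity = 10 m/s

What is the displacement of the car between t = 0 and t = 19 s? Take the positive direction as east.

Displacement is the signed area under the v-t curve.
0–3 s: ½(-10 + -2)(3) = -18 m
3–9 s: ½(-2 + -11)(6) = -39 m
9–15 s: ½(-11 + 11)(6) = 0 m
15–19 s: ½(11 + 10)(4) = 42 m
Net displacement = -15 m

-15 m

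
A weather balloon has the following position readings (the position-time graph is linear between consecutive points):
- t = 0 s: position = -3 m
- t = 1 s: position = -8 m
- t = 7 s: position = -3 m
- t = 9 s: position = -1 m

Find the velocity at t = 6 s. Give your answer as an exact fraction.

Velocity is the slope of the x-t graph on 1–7 s: (-3 − -8)/(7 − 1) = 5/6 m/s.

5/6 m/s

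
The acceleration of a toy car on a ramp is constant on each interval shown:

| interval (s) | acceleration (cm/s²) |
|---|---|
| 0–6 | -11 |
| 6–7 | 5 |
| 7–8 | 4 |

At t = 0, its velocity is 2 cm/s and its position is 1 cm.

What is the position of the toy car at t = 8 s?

-303.5 cm

On each constant-a segment, Δv = aΔt and Δx = v₀Δt + ½aΔt²; chain segment to segment.
0–6 s: v starts 2 cm/s; Δx = 2·6 + ½·-11·6² = -186 cm; v ends -64 cm/s.
6–7 s: v starts -64 cm/s; Δx = -64·1 + ½·5·1² = -61.5 cm; v ends -59 cm/s.
7–8 s: v starts -59 cm/s; Δx = -59·1 + ½·4·1² = -57 cm; v ends -55 cm/s.
x(8) = 1 + Σ Δx = -303.5 cm.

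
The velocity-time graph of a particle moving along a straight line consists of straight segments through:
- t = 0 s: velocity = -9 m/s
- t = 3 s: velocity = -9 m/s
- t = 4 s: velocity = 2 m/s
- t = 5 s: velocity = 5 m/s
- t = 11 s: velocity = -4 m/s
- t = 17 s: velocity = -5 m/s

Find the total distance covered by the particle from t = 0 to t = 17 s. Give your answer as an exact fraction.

2476/33 m

Distance (not displacement) is the total path length: add the absolute areas under v-t.
0–3 s: |-9| × 3 = 27 m
3–4 s: v = 0 at t = 42/11 s; triangle areas 81/22 + 2/11 = 85/22 m
4–5 s: |½(2 + 5)(1)| = 3.5 m
5–11 s: v = 0 at t = 25/3 s; triangle areas 25/3 + 16/3 = 41/3 m
11–17 s: |½(-4 + -5)(6)| = 27 m
Total distance = 2476/33 m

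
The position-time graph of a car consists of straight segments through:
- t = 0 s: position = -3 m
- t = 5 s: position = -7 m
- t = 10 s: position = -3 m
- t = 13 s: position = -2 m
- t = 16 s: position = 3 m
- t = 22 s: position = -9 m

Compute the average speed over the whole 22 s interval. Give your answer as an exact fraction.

Average speed = (total path length)/(elapsed time); on a piecewise-linear x-t graph the path length is Σ|Δx|.
0–5 s: |Δx| = |-7 − -3| = 4 m
5–10 s: |Δx| = |-3 − -7| = 4 m
10–13 s: |Δx| = |-2 − -3| = 1 m
13–16 s: |Δx| = |3 − -2| = 5 m
16–22 s: |Δx| = |-9 − 3| = 12 m
Total path = 26 m; average speed = 26/22 = 13/11 m/s.

13/11 m/s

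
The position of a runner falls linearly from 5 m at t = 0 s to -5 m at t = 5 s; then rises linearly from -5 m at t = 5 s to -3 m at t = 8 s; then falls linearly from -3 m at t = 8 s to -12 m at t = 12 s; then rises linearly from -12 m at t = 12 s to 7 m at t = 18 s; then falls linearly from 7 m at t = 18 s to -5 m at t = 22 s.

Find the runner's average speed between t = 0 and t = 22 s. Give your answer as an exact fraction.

26/11 m/s

Average speed = (total path length)/(elapsed time); on a piecewise-linear x-t graph the path length is Σ|Δx|.
0–5 s: |Δx| = |-5 − 5| = 10 m
5–8 s: |Δx| = |-3 − -5| = 2 m
8–12 s: |Δx| = |-12 − -3| = 9 m
12–18 s: |Δx| = |7 − -12| = 19 m
18–22 s: |Δx| = |-5 − 7| = 12 m
Total path = 52 m; average speed = 52/22 = 26/11 m/s.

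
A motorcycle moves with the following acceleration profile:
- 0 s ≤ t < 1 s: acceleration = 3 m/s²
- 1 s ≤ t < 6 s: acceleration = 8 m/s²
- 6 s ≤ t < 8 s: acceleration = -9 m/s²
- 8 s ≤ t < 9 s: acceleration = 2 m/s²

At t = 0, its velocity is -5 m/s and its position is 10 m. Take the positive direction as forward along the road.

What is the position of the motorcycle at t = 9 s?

On each constant-a segment, Δv = aΔt and Δx = v₀Δt + ½aΔt²; chain segment to segment.
0–1 s: v starts -5 m/s; Δx = -5·1 + ½·3·1² = -3.5 m; v ends -2 m/s.
1–6 s: v starts -2 m/s; Δx = -2·5 + ½·8·5² = 90 m; v ends 38 m/s.
6–8 s: v starts 38 m/s; Δx = 38·2 + ½·-9·2² = 58 m; v ends 20 m/s.
8–9 s: v starts 20 m/s; Δx = 20·1 + ½·2·1² = 21 m; v ends 22 m/s.
x(9) = 10 + Σ Δx = 175.5 m.

175.5 m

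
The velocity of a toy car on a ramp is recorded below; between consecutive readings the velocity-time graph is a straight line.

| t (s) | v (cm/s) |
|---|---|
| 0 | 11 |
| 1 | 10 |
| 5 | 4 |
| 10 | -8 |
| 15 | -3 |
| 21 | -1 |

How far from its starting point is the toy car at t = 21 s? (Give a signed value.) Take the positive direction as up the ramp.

Displacement is the signed area under the v-t curve.
0–1 s: ½(11 + 10)(1) = 10.5 cm
1–5 s: ½(10 + 4)(4) = 28 cm
5–10 s: ½(4 + -8)(5) = -10 cm
10–15 s: ½(-8 + -3)(5) = -27.5 cm
15–21 s: ½(-3 + -1)(6) = -12 cm
Net displacement = -11 cm

-11 cm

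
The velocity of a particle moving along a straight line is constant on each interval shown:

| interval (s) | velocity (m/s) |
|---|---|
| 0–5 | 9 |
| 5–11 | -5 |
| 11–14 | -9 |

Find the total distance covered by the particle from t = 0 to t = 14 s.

102 m

Total distance travelled is ∫|v| dt — sum the magnitudes of each area piece.
0–5 s: |9| × 5 = 45 m
5–11 s: |-5| × 6 = 30 m
11–14 s: |-9| × 3 = 27 m
Total distance = 102 m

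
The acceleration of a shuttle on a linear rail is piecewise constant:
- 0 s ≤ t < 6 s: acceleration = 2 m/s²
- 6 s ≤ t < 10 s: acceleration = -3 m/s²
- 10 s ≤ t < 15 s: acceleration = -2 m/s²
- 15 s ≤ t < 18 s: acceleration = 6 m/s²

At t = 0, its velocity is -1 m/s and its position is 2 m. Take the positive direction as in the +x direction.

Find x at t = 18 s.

16 m

On each constant-a segment, Δv = aΔt and Δx = v₀Δt + ½aΔt²; chain segment to segment.
0–6 s: v starts -1 m/s; Δx = -1·6 + ½·2·6² = 30 m; v ends 11 m/s.
6–10 s: v starts 11 m/s; Δx = 11·4 + ½·-3·4² = 20 m; v ends -1 m/s.
10–15 s: v starts -1 m/s; Δx = -1·5 + ½·-2·5² = -30 m; v ends -11 m/s.
15–18 s: v starts -11 m/s; Δx = -11·3 + ½·6·3² = -6 m; v ends 7 m/s.
x(18) = 2 + Σ Δx = 16 m.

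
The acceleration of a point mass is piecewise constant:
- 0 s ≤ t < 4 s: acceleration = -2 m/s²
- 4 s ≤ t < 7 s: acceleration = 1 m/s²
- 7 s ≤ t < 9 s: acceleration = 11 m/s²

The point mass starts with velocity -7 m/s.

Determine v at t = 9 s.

10 m/s

Δv equals the area under the a-t graph; then v = v₀ + Δv.
0–4 s: -2 × 4 = -8 m/s
4–7 s: 1 × 3 = 3 m/s
7–9 s: 11 × 2 = 22 m/s
Δv = 17 m/s, so v(9) = -7 + (17) = 10 m/s.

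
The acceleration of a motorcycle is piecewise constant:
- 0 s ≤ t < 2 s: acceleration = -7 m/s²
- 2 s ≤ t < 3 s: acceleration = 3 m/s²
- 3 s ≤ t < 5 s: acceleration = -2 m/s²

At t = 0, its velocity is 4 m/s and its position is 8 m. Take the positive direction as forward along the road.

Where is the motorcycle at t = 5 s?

On each constant-a segment, Δv = aΔt and Δx = v₀Δt + ½aΔt²; chain segment to segment.
0–2 s: v starts 4 m/s; Δx = 4·2 + ½·-7·2² = -6 m; v ends -10 m/s.
2–3 s: v starts -10 m/s; Δx = -10·1 + ½·3·1² = -8.5 m; v ends -7 m/s.
3–5 s: v starts -7 m/s; Δx = -7·2 + ½·-2·2² = -18 m; v ends -11 m/s.
x(5) = 8 + Σ Δx = -24.5 m.

-24.5 m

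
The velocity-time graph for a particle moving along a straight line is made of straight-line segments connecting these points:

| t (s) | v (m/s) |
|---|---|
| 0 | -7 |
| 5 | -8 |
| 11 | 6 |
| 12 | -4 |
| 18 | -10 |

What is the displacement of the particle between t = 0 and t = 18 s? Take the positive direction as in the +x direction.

-84.5 m

Net displacement equals the area under the velocity-time graph (areas below the axis count negative).
0–5 s: ½(-7 + -8)(5) = -37.5 m
5–11 s: ½(-8 + 6)(6) = -6 m
11–12 s: ½(6 + -4)(1) = 1 m
12–18 s: ½(-4 + -10)(6) = -42 m
Net displacement = -84.5 m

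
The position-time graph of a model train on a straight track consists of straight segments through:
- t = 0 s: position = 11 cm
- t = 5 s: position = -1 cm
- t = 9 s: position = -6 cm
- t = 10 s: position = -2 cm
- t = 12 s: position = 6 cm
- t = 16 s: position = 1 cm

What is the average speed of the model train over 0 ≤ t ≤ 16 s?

Average speed = (total path length)/(elapsed time); on a piecewise-linear x-t graph the path length is Σ|Δx|.
0–5 s: |Δx| = |-1 − 11| = 12 cm
5–9 s: |Δx| = |-6 − -1| = 5 cm
9–10 s: |Δx| = |-2 − -6| = 4 cm
10–12 s: |Δx| = |6 − -2| = 8 cm
12–16 s: |Δx| = |1 − 6| = 5 cm
Total path = 34 cm; average speed = 34/16 = 2.125 cm/s.

2.125 cm/s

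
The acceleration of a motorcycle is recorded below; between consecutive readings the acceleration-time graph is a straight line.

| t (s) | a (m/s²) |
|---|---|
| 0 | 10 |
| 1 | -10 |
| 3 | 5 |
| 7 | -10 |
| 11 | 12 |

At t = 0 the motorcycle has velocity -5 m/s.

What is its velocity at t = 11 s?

Δv equals the area under the a-t graph; then v = v₀ + Δv.
0–1 s: ½(10 + -10)(1) = 0 m/s
1–3 s: ½(-10 + 5)(2) = -5 m/s
3–7 s: ½(5 + -10)(4) = -10 m/s
7–11 s: ½(-10 + 12)(4) = 4 m/s
Δv = -11 m/s, so v(11) = -5 + (-11) = -16 m/s.

-16 m/s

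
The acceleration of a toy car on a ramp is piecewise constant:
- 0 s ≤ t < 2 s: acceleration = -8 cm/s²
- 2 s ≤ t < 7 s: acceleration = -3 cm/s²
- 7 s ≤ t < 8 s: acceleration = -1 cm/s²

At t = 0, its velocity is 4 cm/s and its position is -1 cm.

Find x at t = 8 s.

On each constant-a segment, Δv = aΔt and Δx = v₀Δt + ½aΔt²; chain segment to segment.
0–2 s: v starts 4 cm/s; Δx = 4·2 + ½·-8·2² = -8 cm; v ends -12 cm/s.
2–7 s: v starts -12 cm/s; Δx = -12·5 + ½·-3·5² = -97.5 cm; v ends -27 cm/s.
7–8 s: v starts -27 cm/s; Δx = -27·1 + ½·-1·1² = -27.5 cm; v ends -28 cm/s.
x(8) = -1 + Σ Δx = -134 cm.

-134 cm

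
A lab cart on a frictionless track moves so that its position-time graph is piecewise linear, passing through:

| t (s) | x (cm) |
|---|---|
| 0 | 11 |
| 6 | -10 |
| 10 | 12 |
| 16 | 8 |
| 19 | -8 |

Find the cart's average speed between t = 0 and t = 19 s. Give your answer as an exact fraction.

63/19 cm/s

Average speed = (total path length)/(elapsed time); on a piecewise-linear x-t graph the path length is Σ|Δx|.
0–6 s: |Δx| = |-10 − 11| = 21 cm
6–10 s: |Δx| = |12 − -10| = 22 cm
10–16 s: |Δx| = |8 − 12| = 4 cm
16–19 s: |Δx| = |-8 − 8| = 16 cm
Total path = 63 cm; average speed = 63/19 = 63/19 cm/s.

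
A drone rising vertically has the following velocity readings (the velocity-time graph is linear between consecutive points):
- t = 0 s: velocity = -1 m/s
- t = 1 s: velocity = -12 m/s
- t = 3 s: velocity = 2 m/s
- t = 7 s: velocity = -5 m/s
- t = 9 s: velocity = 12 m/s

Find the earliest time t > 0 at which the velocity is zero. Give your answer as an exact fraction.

t = 19/7 s

v changes sign on 1–3 s (from -12 to 2); the graph is linear there, so v = 0 at t = 1 + (12)·(3 − 1)/(2 − -12) = 19/7 s.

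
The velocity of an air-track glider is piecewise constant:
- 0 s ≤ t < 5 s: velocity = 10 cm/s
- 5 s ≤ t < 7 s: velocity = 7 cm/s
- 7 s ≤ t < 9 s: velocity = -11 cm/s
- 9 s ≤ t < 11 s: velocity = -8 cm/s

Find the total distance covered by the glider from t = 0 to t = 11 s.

102 cm

Distance (not displacement) is the total path length: add the absolute areas under v-t.
0–5 s: |10| × 5 = 50 cm
5–7 s: |7| × 2 = 14 cm
7–9 s: |-11| × 2 = 22 cm
9–11 s: |-8| × 2 = 16 cm
Total distance = 102 cm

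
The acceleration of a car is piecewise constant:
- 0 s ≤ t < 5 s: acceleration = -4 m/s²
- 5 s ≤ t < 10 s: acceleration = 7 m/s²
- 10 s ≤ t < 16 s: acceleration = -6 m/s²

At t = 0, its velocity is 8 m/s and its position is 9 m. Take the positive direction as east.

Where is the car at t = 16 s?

On each constant-a segment, Δv = aΔt and Δx = v₀Δt + ½aΔt²; chain segment to segment.
0–5 s: v starts 8 m/s; Δx = 8·5 + ½·-4·5² = -10 m; v ends -12 m/s.
5–10 s: v starts -12 m/s; Δx = -12·5 + ½·7·5² = 27.5 m; v ends 23 m/s.
10–16 s: v starts 23 m/s; Δx = 23·6 + ½·-6·6² = 30 m; v ends -13 m/s.
x(16) = 9 + Σ Δx = 56.5 m.

56.5 m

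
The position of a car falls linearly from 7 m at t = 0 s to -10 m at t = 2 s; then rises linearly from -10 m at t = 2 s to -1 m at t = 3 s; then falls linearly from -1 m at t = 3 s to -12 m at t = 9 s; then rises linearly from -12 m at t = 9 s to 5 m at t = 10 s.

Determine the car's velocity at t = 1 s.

Velocity is the slope of the x-t graph on 0–2 s: (-10 − 7)/(2 − 0) = -8.5 m/s.

-8.5 m/s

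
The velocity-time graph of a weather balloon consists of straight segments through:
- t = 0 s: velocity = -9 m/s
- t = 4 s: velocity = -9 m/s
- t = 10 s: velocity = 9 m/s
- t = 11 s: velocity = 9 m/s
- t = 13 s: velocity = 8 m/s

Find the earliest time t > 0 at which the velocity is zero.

t = 7 s

v changes sign on 4–10 s (from -9 to 9); the graph is linear there, so v = 0 at t = 4 + (9)·(10 − 4)/(9 − -9) = 7 s.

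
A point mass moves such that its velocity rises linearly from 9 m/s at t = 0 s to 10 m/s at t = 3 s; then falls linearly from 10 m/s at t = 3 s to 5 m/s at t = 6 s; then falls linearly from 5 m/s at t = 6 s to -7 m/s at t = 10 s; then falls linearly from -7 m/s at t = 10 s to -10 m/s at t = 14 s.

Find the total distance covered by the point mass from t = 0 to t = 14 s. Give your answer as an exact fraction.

292/3 m

Distance (not displacement) is the total path length: add the absolute areas under v-t.
0–3 s: |½(9 + 10)(3)| = 28.5 m
3–6 s: |½(10 + 5)(3)| = 22.5 m
6–10 s: v = 0 at t = 23/3 s; triangle areas 25/6 + 49/6 = 37/3 m
10–14 s: |½(-7 + -10)(4)| = 34 m
Total distance = 292/3 m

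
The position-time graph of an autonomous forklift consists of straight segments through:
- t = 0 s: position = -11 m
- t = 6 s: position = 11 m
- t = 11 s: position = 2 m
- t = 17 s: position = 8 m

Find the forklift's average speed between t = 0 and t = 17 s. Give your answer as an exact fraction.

Average speed = (total path length)/(elapsed time); on a piecewise-linear x-t graph the path length is Σ|Δx|.
0–6 s: |Δx| = |11 − -11| = 22 m
6–11 s: |Δx| = |2 − 11| = 9 m
11–17 s: |Δx| = |8 − 2| = 6 m
Total path = 37 m; average speed = 37/17 = 37/17 m/s.

37/17 m/s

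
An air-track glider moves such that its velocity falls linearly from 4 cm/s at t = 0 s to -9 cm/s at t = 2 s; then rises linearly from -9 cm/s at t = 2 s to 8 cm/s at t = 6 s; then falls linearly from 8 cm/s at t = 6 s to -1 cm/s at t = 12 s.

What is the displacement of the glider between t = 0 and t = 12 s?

14 cm

Net displacement equals the area under the velocity-time graph (areas below the axis count negative).
0–2 s: ½(4 + -9)(2) = -5 cm
2–6 s: ½(-9 + 8)(4) = -2 cm
6–12 s: ½(8 + -1)(6) = 21 cm
Net displacement = 14 cm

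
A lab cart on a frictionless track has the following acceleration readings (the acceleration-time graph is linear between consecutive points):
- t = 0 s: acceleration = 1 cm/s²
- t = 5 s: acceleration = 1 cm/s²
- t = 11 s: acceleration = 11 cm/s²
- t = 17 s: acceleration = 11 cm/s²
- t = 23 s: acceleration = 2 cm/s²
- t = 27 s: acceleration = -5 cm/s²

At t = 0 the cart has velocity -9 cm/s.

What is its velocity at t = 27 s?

131 cm/s

Δv equals the area under the a-t graph; then v = v₀ + Δv.
0–5 s: 1 × 5 = 5 cm/s
5–11 s: ½(1 + 11)(6) = 36 cm/s
11–17 s: 11 × 6 = 66 cm/s
17–23 s: ½(11 + 2)(6) = 39 cm/s
23–27 s: ½(2 + -5)(4) = -6 cm/s
Δv = 140 cm/s, so v(27) = -9 + (140) = 131 cm/s.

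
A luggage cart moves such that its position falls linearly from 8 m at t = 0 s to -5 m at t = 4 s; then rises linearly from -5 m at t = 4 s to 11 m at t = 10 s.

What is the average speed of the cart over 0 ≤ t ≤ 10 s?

2.9 m/s

Average speed = (total path length)/(elapsed time); on a piecewise-linear x-t graph the path length is Σ|Δx|.
0–4 s: |Δx| = |-5 − 8| = 13 m
4–10 s: |Δx| = |11 − -5| = 16 m
Total path = 29 m; average speed = 29/10 = 2.9 m/s.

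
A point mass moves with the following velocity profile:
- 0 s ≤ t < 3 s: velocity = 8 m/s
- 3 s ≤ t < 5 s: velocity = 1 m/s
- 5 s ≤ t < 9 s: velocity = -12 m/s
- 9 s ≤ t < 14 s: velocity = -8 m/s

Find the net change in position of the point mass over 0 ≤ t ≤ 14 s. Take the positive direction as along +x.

Displacement is the signed area under the v-t curve.
0–3 s: 8 × 3 = 24 m
3–5 s: 1 × 2 = 2 m
5–9 s: -12 × 4 = -48 m
9–14 s: -8 × 5 = -40 m
Net displacement = -62 m

-62 m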